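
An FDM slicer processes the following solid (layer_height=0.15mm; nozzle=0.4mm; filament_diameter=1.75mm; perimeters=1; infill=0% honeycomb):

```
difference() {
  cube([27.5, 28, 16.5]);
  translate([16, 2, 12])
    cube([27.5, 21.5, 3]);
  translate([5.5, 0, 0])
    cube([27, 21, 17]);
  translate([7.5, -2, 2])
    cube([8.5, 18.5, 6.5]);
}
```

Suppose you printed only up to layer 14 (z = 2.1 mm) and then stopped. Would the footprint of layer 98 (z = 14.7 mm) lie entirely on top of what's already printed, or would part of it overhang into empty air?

Compare the two slices. At z = 2.1: the cube is present — its section is the full 27.5×28 rectangle (area 770.00 mm²); the cube at (16, 2) does not reach this height (z outside [12, 15]); the 27×21 cube at (5.5, 0) contributes its full rectangle (area 567.00 mm²); the 8.5×18.5 cube at (7.5, -2) contributes its full rectangle (area 157.25 mm²); Subtracting the remaining from the first: starting from the 27.5×28 cube (770.00 mm²), the 27×21 cube at (5.5, 0) partially overlaps it — only the 462.00 mm² overlap (of its 567.00 mm²) is removed, clipping the outline; the 8.5×18.5 cube at (7.5, -2) misses the remaining region (no effect) — area = 308.00 mm². At z = 14.7: the 27.5×28 cube contributes its full rectangle (area 770.00 mm²); the 27.5×21.5 cube at (16, 2) contributes its full rectangle (area 591.25 mm²); the 27×21 cube at (5.5, 0) contributes its full rectangle (area 567.00 mm²); the cube at (7.5, -2) is not intersected at this z (z outside [2, 8.5]); After the difference (first − rest): starting from the 27.5×28 cube (770.00 mm²), the 27.5×21.5 cube at (16, 2) partially overlaps it — only the 247.25 mm² overlap (of its 591.25 mm²) is removed, clipping the outline; the 27×21 cube at (5.5, 0) partially overlaps it — only the 243.50 mm² overlap (of its 567.00 mm²) is removed, clipping the outline — area = 279.25 mm². Checking containment: the cross-section at z = 14.7 is a subset of the cross-section at z = 2.1.

entirely on top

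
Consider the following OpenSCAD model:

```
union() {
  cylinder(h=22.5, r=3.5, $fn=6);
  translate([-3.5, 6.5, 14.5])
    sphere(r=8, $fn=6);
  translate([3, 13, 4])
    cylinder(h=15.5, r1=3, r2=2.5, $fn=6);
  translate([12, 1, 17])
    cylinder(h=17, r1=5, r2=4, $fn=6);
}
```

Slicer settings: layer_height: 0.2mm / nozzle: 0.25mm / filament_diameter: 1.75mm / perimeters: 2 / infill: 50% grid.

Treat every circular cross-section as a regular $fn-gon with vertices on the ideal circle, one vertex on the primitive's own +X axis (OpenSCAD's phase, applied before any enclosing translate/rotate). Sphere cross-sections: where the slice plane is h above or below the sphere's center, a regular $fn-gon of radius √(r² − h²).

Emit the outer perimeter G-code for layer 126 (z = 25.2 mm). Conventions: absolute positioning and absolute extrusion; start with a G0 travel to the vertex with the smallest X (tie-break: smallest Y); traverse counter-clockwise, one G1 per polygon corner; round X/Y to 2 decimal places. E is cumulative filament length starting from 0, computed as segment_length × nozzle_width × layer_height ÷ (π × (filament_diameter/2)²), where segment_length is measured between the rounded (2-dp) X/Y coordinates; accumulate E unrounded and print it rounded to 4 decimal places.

At z = 25.2 mm: the cylinder does not reach this height (z outside [0, 22.5]); the sphere at (-3.5, 6.5) is not intersected at this z (|z−center|=10.700 > r=8); the cone at (3, 13) is absent (z outside [4, 19.5]); the cone at (12, 1) contributes a regular 6-gon of circumradius 4.518 (interpolated between r1=5 and r2=4 at t=0.482); Combining (union): only the cone at (12, 1) is present, so the union is just that shape — 1 connected region. The outline is a single polygon with 6 vertices. Extrusion per mm of travel: 0.25 × 0.2 / (π × 0.875²) = 0.020788. Accumulating E over each segment gives final E = 0.5634.

G0 X7.48 Y1.00 Z25.20
G1 X9.74 Y-2.91 E0.0939
G1 X14.26 Y-2.91 E0.1878
G1 X16.52 Y1.00 E0.2817
G1 X14.26 Y4.91 E0.3756
G1 X9.74 Y4.91 E0.4696
G1 X7.48 Y1.00 E0.5634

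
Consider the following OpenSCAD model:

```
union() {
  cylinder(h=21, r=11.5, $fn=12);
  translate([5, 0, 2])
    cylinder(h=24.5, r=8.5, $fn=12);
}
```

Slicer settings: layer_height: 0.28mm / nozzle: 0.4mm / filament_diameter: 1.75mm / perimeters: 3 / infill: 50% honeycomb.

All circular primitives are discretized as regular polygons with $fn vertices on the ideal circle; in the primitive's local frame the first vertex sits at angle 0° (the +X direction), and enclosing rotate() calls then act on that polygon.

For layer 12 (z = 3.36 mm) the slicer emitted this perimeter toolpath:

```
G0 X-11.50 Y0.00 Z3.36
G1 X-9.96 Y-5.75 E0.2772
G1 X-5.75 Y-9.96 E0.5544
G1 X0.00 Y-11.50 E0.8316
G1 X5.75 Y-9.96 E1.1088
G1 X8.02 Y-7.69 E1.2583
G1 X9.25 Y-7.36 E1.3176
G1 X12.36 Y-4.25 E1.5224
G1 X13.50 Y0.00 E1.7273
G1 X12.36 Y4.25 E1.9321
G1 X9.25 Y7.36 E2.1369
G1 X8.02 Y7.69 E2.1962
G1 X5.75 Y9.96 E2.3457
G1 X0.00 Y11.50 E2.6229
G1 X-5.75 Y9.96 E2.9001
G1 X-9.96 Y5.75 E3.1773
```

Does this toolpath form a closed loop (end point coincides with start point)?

Start point (G0): (-11.50, 0.00). End point (last G1): the path does not return to the start — open.

no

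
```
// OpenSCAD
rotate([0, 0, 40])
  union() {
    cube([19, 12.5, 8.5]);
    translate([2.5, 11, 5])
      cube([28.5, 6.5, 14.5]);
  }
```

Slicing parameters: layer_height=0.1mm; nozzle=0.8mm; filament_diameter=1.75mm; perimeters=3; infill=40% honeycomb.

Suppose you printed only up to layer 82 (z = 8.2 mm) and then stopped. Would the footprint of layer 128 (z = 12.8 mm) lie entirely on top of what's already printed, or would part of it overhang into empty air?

entirely on top

Compare the two slices. At z = 8.2: the 19×12.5 cube contributes its full rectangle (area 237.50 mm²); the cube at (2.5, 11) is present — its section is the full 28.5×6.5 rectangle (area 185.25 mm²); Merging all regions: the regions partially overlap — summed areas 422.75 mm² minus the doubly-counted overlap 24.75 mm² gives 398.00 mm² — area = 398.00 mm²; (whole slice rotated 40° about Z — lengths, areas and connectivity unchanged). At z = 12.8: the cube is not intersected at this z (z outside [0, 8.5]); the 28.5×6.5 cube at (2.5, 11) contributes its full rectangle (area 185.25 mm²); Combining (union): only the 28.5×6.5 cube at (2.5, 11) is present, so the union is just that shape — area = 185.25 mm²; (rotated 40° about Z; rotation is an isometry so areas/perimeters/island counts are preserved). Checking containment: the cross-section at z = 12.8 is a subset of the cross-section at z = 8.2.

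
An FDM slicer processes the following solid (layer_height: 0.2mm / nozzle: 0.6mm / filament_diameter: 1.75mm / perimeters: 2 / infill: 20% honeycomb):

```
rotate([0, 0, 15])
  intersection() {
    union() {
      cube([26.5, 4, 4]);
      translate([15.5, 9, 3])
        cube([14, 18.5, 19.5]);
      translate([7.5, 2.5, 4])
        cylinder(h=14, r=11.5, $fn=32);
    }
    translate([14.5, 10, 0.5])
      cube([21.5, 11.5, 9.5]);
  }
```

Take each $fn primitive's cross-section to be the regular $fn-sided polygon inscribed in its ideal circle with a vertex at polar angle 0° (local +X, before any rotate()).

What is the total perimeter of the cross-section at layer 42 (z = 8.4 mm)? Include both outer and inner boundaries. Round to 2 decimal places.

At z = 8.4 mm: the cube is absent (z outside [0, 4]); the cube at (15.5, 9) is present — its section is the full 14×18.5 rectangle (perimeter 65.00 mm); the r=11.5 cylinder at (7.5, 2.5) contributes a regular 32-gon of circumradius 11.5 (perimeter = 2·32·11.500·sin(180°/32) = 72.14 mm); Merging all regions: the regions partially overlap (shared area 1.31 mm²), so the edge portions inside another operand are dropped and the merged outline is re-measured after clipping — boundary = 131.65 mm; the cube at (14.5, 10) is present — its section is the full 21.5×11.5 rectangle (perimeter 66.00 mm); After intersecting: the 21.5×11.5 cube at (14.5, 10) partially overlaps the result so far; clipping to the common part keeps 162.15 mm² — boundary = 54.11 mm; (rotated 15° about Z; rotation is an isometry so areas/perimeters/island counts are preserved). Overall, the cross-section is a single solid region. Total boundary length (outer) = 54.11 mm.

54.11 mm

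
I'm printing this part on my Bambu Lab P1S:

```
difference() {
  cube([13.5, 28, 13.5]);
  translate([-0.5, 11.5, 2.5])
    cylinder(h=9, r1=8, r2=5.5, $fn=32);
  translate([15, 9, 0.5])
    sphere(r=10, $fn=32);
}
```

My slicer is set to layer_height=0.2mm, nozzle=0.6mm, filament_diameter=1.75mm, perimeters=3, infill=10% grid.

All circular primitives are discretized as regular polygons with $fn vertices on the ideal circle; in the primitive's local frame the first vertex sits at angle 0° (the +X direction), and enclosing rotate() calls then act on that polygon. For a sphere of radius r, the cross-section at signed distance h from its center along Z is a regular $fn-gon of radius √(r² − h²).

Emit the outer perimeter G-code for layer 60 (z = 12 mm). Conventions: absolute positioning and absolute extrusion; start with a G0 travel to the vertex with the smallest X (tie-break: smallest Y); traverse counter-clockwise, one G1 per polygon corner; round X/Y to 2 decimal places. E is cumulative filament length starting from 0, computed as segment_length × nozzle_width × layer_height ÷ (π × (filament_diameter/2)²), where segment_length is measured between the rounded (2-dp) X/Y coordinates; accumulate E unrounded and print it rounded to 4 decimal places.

G0 X0.00 Y0.00 Z12.00
G1 X13.50 Y0.00 E0.6735
G1 X13.50 Y28.00 E2.0704
G1 X0.00 Y28.00 E2.7440
G1 X0.00 Y0.00 E4.1409

At z = 12 mm: the 13.5×28 cube contributes its full rectangle; the cone at (-0.5, 11.5) does not reach this height (z outside [2.5, 11.5]); the sphere at (15, 9) is absent (|z−center|=11.500 > r=10); Subtracting the remaining from the first: none of the subtracted shapes is present at this height, so the 13.5×28 cube is unchanged — 1 connected region. The outline is a single polygon with 4 vertices. Extrusion per mm of travel: 0.6 × 0.2 / (π × 0.875²) = 0.049890. Accumulating E over each segment gives final E = 4.1409.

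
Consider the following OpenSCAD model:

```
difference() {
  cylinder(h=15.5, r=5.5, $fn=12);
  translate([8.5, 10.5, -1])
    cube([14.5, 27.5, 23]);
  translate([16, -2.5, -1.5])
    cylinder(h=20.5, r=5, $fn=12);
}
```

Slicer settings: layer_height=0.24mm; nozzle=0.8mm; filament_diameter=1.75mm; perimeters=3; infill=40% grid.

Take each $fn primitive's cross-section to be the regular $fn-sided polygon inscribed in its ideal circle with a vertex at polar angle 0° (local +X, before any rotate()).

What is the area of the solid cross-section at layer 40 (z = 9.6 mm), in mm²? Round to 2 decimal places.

90.75 mm²

At z = 9.6 mm: the r=5.5 cylinder contributes a regular 12-gon of circumradius 5.5 (area = (12/2)·5.500²·sin(360°/12) = 90.75 mm²); the cube at (8.5, 10.5) (footprint 14.5×27.5) is included at this height (area 398.75 mm²); the r=5 cylinder at (16, -2.5) gives a regular 12-gon of circumradius 5 (constant along its height) (area = (12/2)·5.000²·sin(360°/12) = 75.00 mm²); After the difference (first − rest): starting from the r=5.5 cylinder (90.75 mm²), the 14.5×27.5 cube at (8.5, 10.5) misses the remaining region (no effect); the r=5 cylinder at (16, -2.5) misses the remaining region (no effect) — area = 90.75 mm². Overall, the cross-section is a single solid region. Net area = 90.75 mm².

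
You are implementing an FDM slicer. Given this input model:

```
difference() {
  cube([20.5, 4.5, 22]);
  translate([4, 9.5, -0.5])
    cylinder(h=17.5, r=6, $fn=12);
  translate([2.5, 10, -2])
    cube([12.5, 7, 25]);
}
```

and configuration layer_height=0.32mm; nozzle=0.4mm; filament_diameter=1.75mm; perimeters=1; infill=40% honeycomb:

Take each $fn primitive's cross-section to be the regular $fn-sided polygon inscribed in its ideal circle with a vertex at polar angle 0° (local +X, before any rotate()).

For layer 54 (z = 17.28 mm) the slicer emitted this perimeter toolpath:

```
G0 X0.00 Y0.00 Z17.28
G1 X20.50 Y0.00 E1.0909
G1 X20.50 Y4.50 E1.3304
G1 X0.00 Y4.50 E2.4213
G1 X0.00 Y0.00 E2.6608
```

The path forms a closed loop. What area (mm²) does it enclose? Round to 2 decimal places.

Apply the shoelace formula to the sequence of (X, Y) vertices; enclosed area = 92.25 mm².

92.25 mm²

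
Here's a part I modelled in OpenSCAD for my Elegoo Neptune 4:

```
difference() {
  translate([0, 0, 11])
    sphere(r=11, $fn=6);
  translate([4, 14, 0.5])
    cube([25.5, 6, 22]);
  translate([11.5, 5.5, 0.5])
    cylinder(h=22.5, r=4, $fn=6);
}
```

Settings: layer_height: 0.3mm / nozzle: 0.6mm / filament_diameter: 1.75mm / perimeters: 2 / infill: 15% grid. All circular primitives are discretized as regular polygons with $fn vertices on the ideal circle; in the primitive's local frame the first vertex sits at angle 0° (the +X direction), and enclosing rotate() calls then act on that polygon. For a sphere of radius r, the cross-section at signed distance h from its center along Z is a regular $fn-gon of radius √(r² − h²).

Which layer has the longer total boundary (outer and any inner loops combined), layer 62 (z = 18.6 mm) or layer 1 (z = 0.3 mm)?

layer 62 (z = 18.6 mm)

Layer 62 (z = 18.6): the r=11 sphere contributes a regular 6-gon of circumradius √(11²−7.6²) = 7.952 (perimeter = 2·6·7.952·sin(180°/6) = 47.71 mm); the cube at (4, 14) is present — its section is the full 25.5×6 rectangle (perimeter 63.00 mm); the cylinder at (11.5, 5.5): section is a regular 6-gon, circumradius r=4 (perimeter = 2·6·4.000·sin(180°/6) = 24.00 mm); After the difference (first − rest): starting from the r=11 sphere, the 25.5×6 cube at (4, 14) misses the remaining region (no effect); the r=4 cylinder at (11.5, 5.5) misses the remaining region (no effect) — boundary = 47.71 mm. So its perimeter = 47.71 mm. Layer 1 (z = 0.3): the r=11 sphere contributes a regular 6-gon of circumradius √(11²−10.7²) = 2.551 (perimeter = 2·6·2.551·sin(180°/6) = 15.31 mm); the cube at (4, 14) is absent (z outside [0.5, 22.5]); the cylinder at (11.5, 5.5) does not reach this height (z outside [0.5, 23]); Taking the first minus the rest: none of the subtracted shapes is present at this height, so the r=11 sphere is unchanged — boundary = 15.31 mm. So its perimeter = 15.31 mm. Layer 62 is larger (47.71 vs 15.31 mm).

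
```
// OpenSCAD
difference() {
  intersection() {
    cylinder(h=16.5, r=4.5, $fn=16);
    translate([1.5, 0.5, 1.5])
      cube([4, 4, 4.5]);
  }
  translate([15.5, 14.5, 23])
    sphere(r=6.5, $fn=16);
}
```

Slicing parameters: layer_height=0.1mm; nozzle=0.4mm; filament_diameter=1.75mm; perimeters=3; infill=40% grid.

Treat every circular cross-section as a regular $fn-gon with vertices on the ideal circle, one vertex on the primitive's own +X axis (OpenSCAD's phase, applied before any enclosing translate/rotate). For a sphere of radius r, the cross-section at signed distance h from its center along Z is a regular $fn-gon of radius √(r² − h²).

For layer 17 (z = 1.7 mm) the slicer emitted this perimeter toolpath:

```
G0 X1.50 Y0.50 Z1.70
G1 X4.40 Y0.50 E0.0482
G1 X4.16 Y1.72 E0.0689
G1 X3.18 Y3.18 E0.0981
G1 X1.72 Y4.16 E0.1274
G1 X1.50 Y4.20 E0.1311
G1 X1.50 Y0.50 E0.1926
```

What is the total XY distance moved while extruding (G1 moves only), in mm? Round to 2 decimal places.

11.58 mm

Sum the Euclidean lengths of each G1 segment: total = 11.58 mm.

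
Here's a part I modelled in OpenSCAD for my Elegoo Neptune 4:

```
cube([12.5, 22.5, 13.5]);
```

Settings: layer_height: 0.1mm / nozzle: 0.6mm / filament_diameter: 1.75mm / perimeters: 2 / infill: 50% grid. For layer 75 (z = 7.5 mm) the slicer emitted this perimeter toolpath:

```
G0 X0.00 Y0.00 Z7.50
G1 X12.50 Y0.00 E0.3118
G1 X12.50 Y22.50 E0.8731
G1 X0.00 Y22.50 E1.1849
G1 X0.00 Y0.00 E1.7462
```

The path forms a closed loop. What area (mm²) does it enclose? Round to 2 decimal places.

281.25 mm²

Apply the shoelace formula to the sequence of (X, Y) vertices; enclosed area = 281.25 mm².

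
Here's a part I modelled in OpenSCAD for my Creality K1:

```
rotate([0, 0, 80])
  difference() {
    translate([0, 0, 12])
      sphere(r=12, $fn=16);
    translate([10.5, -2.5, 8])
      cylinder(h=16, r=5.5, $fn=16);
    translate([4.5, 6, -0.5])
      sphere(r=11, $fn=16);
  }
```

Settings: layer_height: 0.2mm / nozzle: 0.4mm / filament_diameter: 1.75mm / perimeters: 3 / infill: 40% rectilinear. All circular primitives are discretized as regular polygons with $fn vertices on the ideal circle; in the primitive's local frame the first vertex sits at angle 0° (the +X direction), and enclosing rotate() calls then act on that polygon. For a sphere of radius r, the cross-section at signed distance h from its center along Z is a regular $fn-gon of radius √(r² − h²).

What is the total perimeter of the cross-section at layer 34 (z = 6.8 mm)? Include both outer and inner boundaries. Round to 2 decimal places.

73.59 mm

At z = 6.8 mm: the r=12 sphere slices to a regular 16-gon of circumradius 10.815 (√(r²−h²) with h=5.2 from center) (perimeter = 2·16·10.815·sin(180°/16) = 67.52 mm); the cylinder at (10.5, -2.5) is not intersected at this z (z outside [8, 24]); the r=11 sphere at (4.5, 6) slices to a regular 16-gon of circumradius 8.229 (√(r²−h²) with h=7.3 from center) (perimeter = 2·16·8.229·sin(180°/16) = 51.37 mm); Subtracting the remaining from the first: starting from the r=12 sphere, the r=11 sphere at (4.5, 6) partially overlaps it — only the 136.60 mm² overlap (of its 207.29 mm²) is removed, clipping the outline — boundary = 73.59 mm; (rotated 80° about Z; rotation is an isometry so areas/perimeters/island counts are preserved). Overall, the cross-section is a single solid region. Total boundary length (outer) = 73.59 mm.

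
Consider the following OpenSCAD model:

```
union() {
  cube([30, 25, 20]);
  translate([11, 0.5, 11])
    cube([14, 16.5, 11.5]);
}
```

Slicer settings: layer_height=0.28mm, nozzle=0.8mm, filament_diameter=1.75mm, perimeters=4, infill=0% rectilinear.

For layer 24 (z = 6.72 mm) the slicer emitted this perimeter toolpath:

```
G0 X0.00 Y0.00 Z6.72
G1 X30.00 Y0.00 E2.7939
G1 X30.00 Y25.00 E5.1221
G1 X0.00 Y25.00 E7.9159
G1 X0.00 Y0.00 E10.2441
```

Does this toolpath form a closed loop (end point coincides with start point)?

yes

Start point (G0): (0.00, 0.00). End point (last G1): the path returns to the start — closed.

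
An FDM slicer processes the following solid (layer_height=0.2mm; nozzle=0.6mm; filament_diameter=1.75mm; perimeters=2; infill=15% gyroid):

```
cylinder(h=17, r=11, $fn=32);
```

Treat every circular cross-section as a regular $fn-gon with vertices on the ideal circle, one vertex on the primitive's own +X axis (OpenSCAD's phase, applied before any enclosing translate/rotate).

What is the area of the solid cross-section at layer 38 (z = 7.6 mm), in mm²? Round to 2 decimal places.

At z = 7.6 mm: the cylinder: section is a regular 32-gon, circumradius r=11 (area = (32/2)·11.000²·sin(360°/32) = 377.69 mm²). Overall, the cross-section is a single solid region. Net area = 377.69 mm².

377.69 mm²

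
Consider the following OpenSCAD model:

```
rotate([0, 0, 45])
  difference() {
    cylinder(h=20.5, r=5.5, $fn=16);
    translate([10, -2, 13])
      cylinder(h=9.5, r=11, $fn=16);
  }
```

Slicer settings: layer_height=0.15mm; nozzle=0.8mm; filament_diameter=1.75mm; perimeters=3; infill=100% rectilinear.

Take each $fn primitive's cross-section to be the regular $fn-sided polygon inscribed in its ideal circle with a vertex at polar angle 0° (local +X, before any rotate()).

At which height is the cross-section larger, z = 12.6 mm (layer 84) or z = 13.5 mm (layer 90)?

Layer 84 (z = 12.6): the r=5.5 cylinder contributes a regular 16-gon of circumradius 5.5 (area = (16/2)·5.500²·sin(360°/16) = 92.61 mm²); the cylinder at (10, -2) does not reach this height (z outside [13, 22.5]); Subtracting the remaining from the first: none of the subtracted shapes is present at this height, so the r=5.5 cylinder is unchanged — area = 92.61 mm²; (whole slice rotated 45° about Z — lengths, areas and connectivity unchanged). So its area = 92.61 mm². Layer 90 (z = 13.5): the cylinder: section is a regular 16-gon, circumradius r=5.5 (area = (16/2)·5.500²·sin(360°/16) = 92.61 mm²); the r=11 cylinder at (10, -2) gives a regular 16-gon of circumradius 11 (constant along its height) (area = (16/2)·11.000²·sin(360°/16) = 370.44 mm²); Subtracting the remaining from the first: starting from the r=5.5 cylinder (92.61 mm²), the r=11 cylinder at (10, -2) partially overlaps it — only the 48.31 mm² overlap (of its 370.44 mm²) is removed, clipping the outline — area = 44.30 mm²; (rotated 45° about Z; rotation is an isometry so areas/perimeters/island counts are preserved). So its area = 44.30 mm². Layer 84 is larger (92.61 vs 44.30 mm²).

layer 84 (z = 12.6 mm)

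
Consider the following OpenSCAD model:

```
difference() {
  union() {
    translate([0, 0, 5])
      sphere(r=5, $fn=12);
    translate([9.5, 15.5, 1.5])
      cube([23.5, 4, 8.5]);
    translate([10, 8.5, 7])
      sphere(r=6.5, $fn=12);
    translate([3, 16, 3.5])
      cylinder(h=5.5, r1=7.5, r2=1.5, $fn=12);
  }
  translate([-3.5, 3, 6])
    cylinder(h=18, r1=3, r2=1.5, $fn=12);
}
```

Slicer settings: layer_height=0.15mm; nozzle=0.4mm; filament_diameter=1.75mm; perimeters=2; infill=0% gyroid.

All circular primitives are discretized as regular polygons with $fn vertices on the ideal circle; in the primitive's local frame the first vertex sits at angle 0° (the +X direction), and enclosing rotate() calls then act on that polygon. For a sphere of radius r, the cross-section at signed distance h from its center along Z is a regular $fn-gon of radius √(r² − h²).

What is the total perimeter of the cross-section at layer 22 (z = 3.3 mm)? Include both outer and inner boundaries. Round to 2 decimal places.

At z = 3.3 mm: the r=5 sphere contributes a regular 12-gon of circumradius √(5²−1.7²) = 4.702 (perimeter = 2·12·4.702·sin(180°/12) = 29.21 mm); the 23.5×4 cube at (9.5, 15.5) contributes its full rectangle (perimeter 55.00 mm); the r=6.5 sphere at (10, 8.5) contributes a regular 12-gon of circumradius √(6.5²−3.7²) = 5.344 (perimeter = 2·12·5.344·sin(180°/12) = 33.20 mm); the cone at (3, 16) does not reach this height (z outside [3.5, 9]); Merging all regions: the 3 present regions are separate (no shared area or edge), so areas and boundary lengths simply add and each stays a separate island — boundary = 117.40 mm; the cone at (-3.5, 3) is absent (z outside [6, 24]); Taking the first minus the rest: none of the subtracted shapes is present at this height, so that combined region is unchanged — boundary = 117.40 mm. Overall, the cross-section has 3 separate islands. Total boundary length (outer) = 117.40 mm.

117.40 mm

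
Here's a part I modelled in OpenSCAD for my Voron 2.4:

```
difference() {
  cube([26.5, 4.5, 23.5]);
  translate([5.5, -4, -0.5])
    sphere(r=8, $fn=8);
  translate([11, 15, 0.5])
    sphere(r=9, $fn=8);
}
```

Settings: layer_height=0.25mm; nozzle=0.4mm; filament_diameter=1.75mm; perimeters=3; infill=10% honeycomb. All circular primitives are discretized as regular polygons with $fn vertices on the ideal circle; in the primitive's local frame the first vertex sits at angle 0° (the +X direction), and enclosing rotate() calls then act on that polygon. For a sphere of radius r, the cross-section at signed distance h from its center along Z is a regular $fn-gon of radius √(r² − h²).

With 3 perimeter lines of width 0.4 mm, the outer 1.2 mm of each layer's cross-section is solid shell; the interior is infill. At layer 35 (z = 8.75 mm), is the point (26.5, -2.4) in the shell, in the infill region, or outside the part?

At z = 8.75 mm: the cube is present — its section is the full 26.5×4.5 rectangle; the sphere at (5.5, -4) is not intersected at this z (|z−center|=9.250 > r=8); the r=9 sphere at (11, 15) slices to a regular 8-gon of circumradius 3.597 (√(r²−h²) with h=8.25 from center); Taking the first minus the rest: starting from the 26.5×4.5 cube, the r=9 sphere at (11, 15) misses the remaining region (no effect) — 1 connected region. Overall, the cross-section is a single solid region. The nearest boundary edge runs (26.50, 4.50)→(26.50, 0.00); distance from the point to it = 2.40 mm. The point is not inside any of the regions above, so it lies outside the cross-section (2.40 mm from the nearest boundary).

outside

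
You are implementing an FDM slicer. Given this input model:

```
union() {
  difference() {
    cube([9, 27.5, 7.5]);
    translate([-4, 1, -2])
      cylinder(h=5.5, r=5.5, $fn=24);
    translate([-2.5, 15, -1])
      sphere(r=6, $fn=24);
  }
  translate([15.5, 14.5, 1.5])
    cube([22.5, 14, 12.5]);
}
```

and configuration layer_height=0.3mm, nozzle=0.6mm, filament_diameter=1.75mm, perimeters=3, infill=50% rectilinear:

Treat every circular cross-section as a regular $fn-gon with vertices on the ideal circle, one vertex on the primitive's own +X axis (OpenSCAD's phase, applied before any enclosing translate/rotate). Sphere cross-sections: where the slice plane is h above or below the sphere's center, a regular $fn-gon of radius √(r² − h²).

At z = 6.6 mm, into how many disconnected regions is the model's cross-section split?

2

At z = 6.6 mm: the cube (footprint 9×27.5) is included at this height; the cylinder at (-4, 1) is absent (z outside [-2, 3.5]); the sphere at (-2.5, 15) does not reach this height (|z−center|=7.600 > r=6); After the difference (first − rest): none of the subtracted shapes is present at this height, so the 9×27.5 cube is unchanged — 1 connected region; the cube at (15.5, 14.5) is present — its section is the full 22.5×14 rectangle; Taking the union: the 2 present regions are separate (no shared area or edge), so areas and boundary lengths simply add and each stays a separate island — 2 connected regions. The result has 2 disconnected regions.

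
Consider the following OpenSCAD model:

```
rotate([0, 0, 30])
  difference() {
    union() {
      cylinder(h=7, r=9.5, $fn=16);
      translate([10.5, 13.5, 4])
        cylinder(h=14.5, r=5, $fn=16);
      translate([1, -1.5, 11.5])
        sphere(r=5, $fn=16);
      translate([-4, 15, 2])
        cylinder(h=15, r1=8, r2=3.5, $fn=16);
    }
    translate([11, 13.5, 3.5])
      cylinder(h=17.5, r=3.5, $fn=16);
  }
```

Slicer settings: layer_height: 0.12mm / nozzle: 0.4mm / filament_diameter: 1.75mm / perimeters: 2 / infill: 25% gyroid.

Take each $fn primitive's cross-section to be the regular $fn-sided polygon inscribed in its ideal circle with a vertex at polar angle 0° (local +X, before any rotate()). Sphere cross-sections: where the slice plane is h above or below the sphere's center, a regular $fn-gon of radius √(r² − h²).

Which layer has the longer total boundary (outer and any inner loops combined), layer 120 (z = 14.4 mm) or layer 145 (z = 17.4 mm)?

Layer 120 (z = 14.4): the cylinder does not reach this height (z outside [0, 7]); the r=5 cylinder at (10.5, 13.5) gives a regular 16-gon of circumradius 5 (constant along its height) (perimeter = 2·16·5.000·sin(180°/16) = 31.21 mm); the r=5 sphere at (1, -1.5) slices to a regular 16-gon of circumradius 4.073 (√(r²−h²) with h=2.9 from center) (perimeter = 2·16·4.073·sin(180°/16) = 25.43 mm); the cone at (-4, 15) (r1=8→r2=3.5) has section circumradius 4.280 here — a regular 16-gon (perimeter = 2·16·4.280·sin(180°/16) = 26.72 mm); Taking the union: the 3 present regions are separate (no shared area or edge), so areas and boundary lengths simply add and each stays a separate island — boundary = 83.36 mm; the cylinder at (11, 13.5): section is a regular 16-gon, circumradius r=3.5 (perimeter = 2·16·3.500·sin(180°/16) = 21.85 mm); Taking the first minus the rest: starting from that combined region, the r=3.5 cylinder at (11, 13.5) lies wholly inside it (removes its full 37.50 mm² and its 21.85 mm outline becomes a hole wall) — boundary (outer + 1 inner loop) = 105.21 mm; (whole slice rotated 30° about Z — lengths, areas and connectivity unchanged). So its perimeter = 105.21 mm. Layer 145 (z = 17.4): the cylinder is absent (z outside [0, 7]); the r=5 cylinder at (10.5, 13.5) contributes a regular 16-gon of circumradius 5 (perimeter = 2·16·5.000·sin(180°/16) = 31.21 mm); the sphere at (1, -1.5) is not intersected at this z (|z−center|=5.900 > r=5); the cone at (-4, 15) is absent (z outside [2, 17]); Combining (union): only the r=5 cylinder at (10.5, 13.5) is present, so the union is just that shape — boundary = 31.21 mm; the cylinder at (11, 13.5): section is a regular 16-gon, circumradius r=3.5 (perimeter = 2·16·3.500·sin(180°/16) = 21.85 mm); Subtracting the remaining from the first: starting from the result so far, the r=3.5 cylinder at (11, 13.5) lies wholly inside it (removes its full 37.50 mm² and its 21.85 mm outline becomes a hole wall) — boundary (outer + 1 inner loop) = 53.06 mm; (whole slice rotated 30° about Z — lengths, areas and connectivity unchanged). So its perimeter = 53.06 mm. Layer 120 is larger (105.21 vs 53.06 mm).

layer 120 (z = 14.4 mm)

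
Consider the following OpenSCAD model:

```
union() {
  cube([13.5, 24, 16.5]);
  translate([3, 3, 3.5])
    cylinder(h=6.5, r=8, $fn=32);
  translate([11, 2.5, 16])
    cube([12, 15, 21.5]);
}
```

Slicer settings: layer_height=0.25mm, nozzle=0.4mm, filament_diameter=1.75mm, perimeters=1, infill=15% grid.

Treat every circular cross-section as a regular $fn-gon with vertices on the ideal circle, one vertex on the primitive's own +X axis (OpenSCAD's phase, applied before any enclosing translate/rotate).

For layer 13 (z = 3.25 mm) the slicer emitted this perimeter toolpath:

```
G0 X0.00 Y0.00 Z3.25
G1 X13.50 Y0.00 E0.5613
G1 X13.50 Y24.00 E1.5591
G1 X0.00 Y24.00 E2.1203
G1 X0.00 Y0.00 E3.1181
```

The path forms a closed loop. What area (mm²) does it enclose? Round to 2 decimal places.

Apply the shoelace formula to the sequence of (X, Y) vertices; enclosed area = 324.00 mm².

324.00 mm²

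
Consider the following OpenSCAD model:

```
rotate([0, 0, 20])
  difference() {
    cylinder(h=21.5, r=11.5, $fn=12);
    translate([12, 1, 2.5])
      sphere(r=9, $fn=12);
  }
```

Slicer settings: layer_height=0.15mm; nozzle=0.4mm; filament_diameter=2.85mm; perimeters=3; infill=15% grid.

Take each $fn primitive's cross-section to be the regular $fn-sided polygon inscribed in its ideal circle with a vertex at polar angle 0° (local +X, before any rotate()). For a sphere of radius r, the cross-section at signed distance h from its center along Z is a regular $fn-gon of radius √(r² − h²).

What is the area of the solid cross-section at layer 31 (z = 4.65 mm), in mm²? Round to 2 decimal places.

313.34 mm²

At z = 4.65 mm: the r=11.5 cylinder contributes a regular 12-gon of circumradius 11.5 (area = (12/2)·11.500²·sin(360°/12) = 396.75 mm²); the r=9 sphere at (12, 1) contributes a regular 12-gon of circumradius √(9²−2.15²) = 8.739 (area = (12/2)·8.739²·sin(360°/12) = 229.13 mm²); Subtracting the remaining from the first: starting from the r=11.5 cylinder (396.75 mm²), the r=9 sphere at (12, 1) partially overlaps it — only the 83.41 mm² overlap (of its 229.13 mm²) is removed, clipping the outline — area = 313.34 mm²; (whole slice rotated 20° about Z — lengths, areas and connectivity unchanged). Overall, the cross-section is a single solid region. Net area = 313.34 mm².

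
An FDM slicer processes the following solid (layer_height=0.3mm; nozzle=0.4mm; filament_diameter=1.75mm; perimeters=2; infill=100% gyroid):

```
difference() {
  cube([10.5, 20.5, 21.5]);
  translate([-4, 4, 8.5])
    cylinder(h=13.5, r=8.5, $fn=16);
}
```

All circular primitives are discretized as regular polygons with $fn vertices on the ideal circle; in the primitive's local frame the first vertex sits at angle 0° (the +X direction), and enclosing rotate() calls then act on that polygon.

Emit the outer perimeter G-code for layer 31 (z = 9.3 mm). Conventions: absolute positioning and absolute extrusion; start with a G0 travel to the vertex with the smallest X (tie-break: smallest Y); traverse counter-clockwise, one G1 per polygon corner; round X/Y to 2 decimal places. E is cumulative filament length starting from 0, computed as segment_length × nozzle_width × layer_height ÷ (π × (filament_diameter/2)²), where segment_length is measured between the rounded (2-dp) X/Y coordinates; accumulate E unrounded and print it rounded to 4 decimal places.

At z = 9.3 mm: the cube (footprint 10.5×20.5) is included at this height; the r=8.5 cylinder at (-4, 4) gives a regular 16-gon of circumradius 8.5 (constant along its height); Taking the first minus the rest: starting from the 10.5×20.5 cube, the r=8.5 cylinder at (-4, 4) partially overlaps it — only the 39.30 mm² overlap (of its 221.19 mm²) is removed, clipping the outline — 1 connected region. The outline is a single polygon with 9 vertices. Extrusion per mm of travel: 0.4 × 0.3 / (π × 0.875²) = 0.049890. Accumulating E over each segment gives final E = 3.0215.

G0 X0.00 Y11.35 Z9.30
G1 X2.01 Y10.01 E0.1205
G1 X3.85 Y7.25 E0.2860
G1 X4.50 Y4.00 E0.4514
G1 X3.85 Y0.75 E0.6167
G1 X3.35 Y0.00 E0.6617
G1 X10.50 Y0.00 E1.0184
G1 X10.50 Y20.50 E2.0412
G1 X0.00 Y20.50 E2.5650
G1 X0.00 Y11.35 E3.0215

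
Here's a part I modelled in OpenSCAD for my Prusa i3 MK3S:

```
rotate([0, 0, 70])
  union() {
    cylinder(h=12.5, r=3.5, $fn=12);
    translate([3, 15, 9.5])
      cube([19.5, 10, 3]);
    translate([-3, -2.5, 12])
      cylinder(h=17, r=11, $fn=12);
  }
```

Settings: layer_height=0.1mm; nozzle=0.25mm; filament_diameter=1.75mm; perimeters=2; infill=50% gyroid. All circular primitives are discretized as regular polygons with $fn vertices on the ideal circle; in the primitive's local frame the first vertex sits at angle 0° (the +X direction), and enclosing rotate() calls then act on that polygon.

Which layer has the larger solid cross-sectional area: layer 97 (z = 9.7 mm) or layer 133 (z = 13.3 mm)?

Layer 97 (z = 9.7): the r=3.5 cylinder contributes a regular 12-gon of circumradius 3.5 (area = (12/2)·3.500²·sin(360°/12) = 36.75 mm²); the 19.5×10 cube at (3, 15) contributes its full rectangle (area 195.00 mm²); the cylinder at (-3, -2.5) is not intersected at this z (z outside [12, 29]); Combining (union): the 2 present regions are separate (no shared area or edge), so areas and boundary lengths simply add and each stays a separate island — area = 231.75 mm²; (rotated 70° about Z; rotation is an isometry so areas/perimeters/island counts are preserved). So its area = 231.75 mm². Layer 133 (z = 13.3): the cylinder is absent (z outside [0, 12.5]); the cube at (3, 15) does not reach this height (z outside [9.5, 12.5]); the r=11 cylinder at (-3, -2.5) contributes a regular 12-gon of circumradius 11 (area = (12/2)·11.000²·sin(360°/12) = 363.00 mm²); Taking the union: only the r=11 cylinder at (-3, -2.5) is present, so the union is just that shape — area = 363.00 mm²; (rotated 70° about Z; rotation is an isometry so areas/perimeters/island counts are preserved). So its area = 363.00 mm². Layer 133 is larger (363.00 vs 231.75 mm²).

layer 133 (z = 13.3 mm)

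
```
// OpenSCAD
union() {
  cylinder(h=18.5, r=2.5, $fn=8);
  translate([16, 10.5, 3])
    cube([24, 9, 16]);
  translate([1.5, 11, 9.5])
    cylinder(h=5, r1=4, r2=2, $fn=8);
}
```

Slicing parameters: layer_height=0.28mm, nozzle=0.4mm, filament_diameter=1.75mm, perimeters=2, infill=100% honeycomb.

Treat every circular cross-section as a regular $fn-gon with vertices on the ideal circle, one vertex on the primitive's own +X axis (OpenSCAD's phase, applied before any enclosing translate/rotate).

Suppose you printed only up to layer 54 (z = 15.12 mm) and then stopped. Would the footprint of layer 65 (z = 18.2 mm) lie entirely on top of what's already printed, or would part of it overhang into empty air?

Compare the two slices. At z = 15.12: the r=2.5 cylinder gives a regular 8-gon of circumradius 2.5 (constant along its height) (area = (8/2)·2.500²·sin(360°/8) = 17.68 mm²); the cube at (16, 10.5) is present — its section is the full 24×9 rectangle (area 216.00 mm²); the cone at (1.5, 11) is absent (z outside [9.5, 14.5]); Combining (union): the 2 present regions are separate (no shared area or edge), so areas and boundary lengths simply add and each stays a separate island — area = 233.68 mm². At z = 18.2: the r=2.5 cylinder contributes a regular 8-gon of circumradius 2.5 (area = (8/2)·2.500²·sin(360°/8) = 17.68 mm²); the 24×9 cube at (16, 10.5) contributes its full rectangle (area 216.00 mm²); the cone at (1.5, 11) is absent (z outside [9.5, 14.5]); Merging all regions: the 2 present regions are separate (no shared area or edge), so areas and boundary lengths simply add and each stays a separate island — area = 233.68 mm². Checking containment: the cross-section at z = 18.2 is a subset of the cross-section at z = 15.12.

entirely on top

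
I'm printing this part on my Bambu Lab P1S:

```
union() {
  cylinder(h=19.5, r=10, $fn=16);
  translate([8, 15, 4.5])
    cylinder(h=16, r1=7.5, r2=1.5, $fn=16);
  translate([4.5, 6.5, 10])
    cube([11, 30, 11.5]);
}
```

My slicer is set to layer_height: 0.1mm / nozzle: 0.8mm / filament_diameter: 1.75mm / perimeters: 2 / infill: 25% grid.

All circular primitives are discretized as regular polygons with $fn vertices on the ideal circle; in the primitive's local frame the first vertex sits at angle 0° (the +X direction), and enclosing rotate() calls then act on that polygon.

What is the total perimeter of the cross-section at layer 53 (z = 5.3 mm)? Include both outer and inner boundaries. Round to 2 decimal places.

At z = 5.3 mm: the cylinder: section is a regular 16-gon, circumradius r=10 (perimeter = 2·16·10.000·sin(180°/16) = 62.43 mm); the cone at (8, 15): at t=0.050 of its height the radius interpolates to r₁+(r₂−r₁)t = 7.200, giving a regular 16-gon of that circumradius (perimeter = 2·16·7.200·sin(180°/16) = 44.95 mm); the cube at (4.5, 6.5) does not reach this height (z outside [10, 21.5]); Merging all regions: the 2 present regions are separate (no shared area or edge), so areas and boundary lengths simply add and each stays a separate island — boundary = 107.38 mm. Overall, the cross-section has 2 separate islands. Total boundary length (outer) = 107.38 mm.

107.38 mm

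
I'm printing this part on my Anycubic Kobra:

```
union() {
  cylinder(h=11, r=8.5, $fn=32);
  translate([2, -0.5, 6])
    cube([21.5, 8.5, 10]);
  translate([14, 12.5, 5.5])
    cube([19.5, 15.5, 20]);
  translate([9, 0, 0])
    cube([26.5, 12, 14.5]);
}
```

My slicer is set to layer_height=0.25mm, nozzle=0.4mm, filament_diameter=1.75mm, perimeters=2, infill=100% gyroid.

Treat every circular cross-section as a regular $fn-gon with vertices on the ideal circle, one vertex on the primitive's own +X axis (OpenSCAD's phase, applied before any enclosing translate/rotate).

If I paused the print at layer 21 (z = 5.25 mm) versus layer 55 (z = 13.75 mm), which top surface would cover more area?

Layer 21 (z = 5.25): the r=8.5 cylinder contributes a regular 32-gon of circumradius 8.5 (area = (32/2)·8.500²·sin(360°/32) = 225.52 mm²); the cube at (2, -0.5) is not intersected at this z (z outside [6, 16]); the cube at (14, 12.5) is absent (z outside [5.5, 25.5]); the 26.5×12 cube at (9, 0) contributes its full rectangle (area 318.00 mm²); Merging all regions: the 2 present regions are separate (no shared area or edge), so areas and boundary lengths simply add and each stays a separate island — area = 543.52 mm². So its area = 543.52 mm². Layer 55 (z = 13.75): the cylinder does not reach this height (z outside [0, 11]); the cube at (2, -0.5) is present — its section is the full 21.5×8.5 rectangle (area 182.75 mm²); the cube at (14, 12.5) is present — its section is the full 19.5×15.5 rectangle (area 302.25 mm²); the cube at (9, 0) is present — its section is the full 26.5×12 rectangle (area 318.00 mm²); Combining (union): the regions partially overlap — summed areas 803.00 mm² minus the doubly-counted overlap 116.00 mm² gives 687.00 mm² — area = 687.00 mm². So its area = 687.00 mm². Layer 55 is larger (687.00 vs 543.52 mm²).

layer 55 (z = 13.75 mm)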